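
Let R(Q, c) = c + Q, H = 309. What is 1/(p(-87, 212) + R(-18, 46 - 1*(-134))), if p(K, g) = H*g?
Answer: 1/65670 ≈ 1.5228e-5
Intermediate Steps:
R(Q, c) = Q + c
p(K, g) = 309*g
1/(p(-87, 212) + R(-18, 46 - 1*(-134))) = 1/(309*212 + (-18 + (46 - 1*(-134)))) = 1/(65508 + (-18 + (46 + 134))) = 1/(65508 + (-18 + 180)) = 1/(65508 + 162) = 1/65670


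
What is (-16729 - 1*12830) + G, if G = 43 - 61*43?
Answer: -32139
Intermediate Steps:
G = -2580 (G = 43 - 2623 = -2580)
(-16729 - 1*12830) + G = (-16729 - 1*12830) - 2580 = (-16729 - 12830) - 2580 = -29559 - 2580 = -32139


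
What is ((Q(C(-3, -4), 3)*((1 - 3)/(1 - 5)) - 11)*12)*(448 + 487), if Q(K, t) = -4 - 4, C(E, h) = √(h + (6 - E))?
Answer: -168300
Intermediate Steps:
C(E, h) = √(6 + h - E)
Q(K, t) = -8
((Q(C(-3, -4), 3)*((1 - 3)/(1 - 5)) - 11)*12)*(448 + 487) = ((-8*(1 - 3)/(1 - 5) - 11)*12)*(448 + 487) = ((-(-16)/(-4) - 11)*12)*935 = ((-(-16)*(-1)/4 - 11)*12)*935 = ((-8*½ - 11)*12)*935 = ((-4 - 11)*12)*935 = -15*12*935 = -180*935 = -168300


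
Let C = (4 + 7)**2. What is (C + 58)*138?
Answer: 24702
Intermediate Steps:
C = 121 (C = 11**2 = 121)
(C + 58)*138 = (121 + 58)*138 = 179*138 = 24702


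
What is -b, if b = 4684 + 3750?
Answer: -8434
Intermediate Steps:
b = 8434
-b = -1*8434 = -8434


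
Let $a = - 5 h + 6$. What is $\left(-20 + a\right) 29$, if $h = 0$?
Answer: $-406$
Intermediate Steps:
$a = 6$ ($a = \left(-5\right) 0 + 6 = 0 + 6 = 6$)
$\left(-20 + a\right) 29 = \left(-20 + 6\right) 29 = \left(-14\right) 29 = -406$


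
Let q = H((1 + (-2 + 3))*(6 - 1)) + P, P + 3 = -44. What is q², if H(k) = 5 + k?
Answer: 1024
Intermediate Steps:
P = -47 (P = -3 - 44 = -47)
q = -32 (q = (5 + (1 + (-2 + 3))*(6 - 1)) - 47 = (5 + (1 + 1)*5) - 47 = (5 + 2*5) - 47 = (5 + 10) - 47 = 15 - 47 = -32)
q² = (-32)² = 1024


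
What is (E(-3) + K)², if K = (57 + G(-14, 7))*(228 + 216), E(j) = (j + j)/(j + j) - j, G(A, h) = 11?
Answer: 911798416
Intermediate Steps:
E(j) = 1 - j (E(j) = (2*j)/((2*j)) - j = (2*j)*(1/(2*j)) - j = 1 - j)
K = 30192 (K = (57 + 11)*(228 + 216) = 68*444 = 30192)
(E(-3) + K)² = ((1 - 1*(-3)) + 30192)² = ((1 + 3) + 30192)² = (4 + 30192)² = 30196² = 911798416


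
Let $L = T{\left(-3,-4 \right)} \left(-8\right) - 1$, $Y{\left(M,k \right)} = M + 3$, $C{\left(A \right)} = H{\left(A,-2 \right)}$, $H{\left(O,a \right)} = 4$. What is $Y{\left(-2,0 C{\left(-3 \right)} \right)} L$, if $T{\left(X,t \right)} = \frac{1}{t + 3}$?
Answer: $7$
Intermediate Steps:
$T{\left(X,t \right)} = \frac{1}{3 + t}$
$C{\left(A \right)} = 4$
$Y{\left(M,k \right)} = 3 + M$
$L = 7$ ($L = \frac{1}{3 - 4} \left(-8\right) - 1 = \frac{1}{-1} \left(-8\right) - 1 = \left(-1\right) \left(-8\right) - 1 = 8 - 1 = 7$)
$Y{\left(-2,0 C{\left(-3 \right)} \right)} L = \left(3 - 2\right) 7 = 1 \cdot 7 = 7$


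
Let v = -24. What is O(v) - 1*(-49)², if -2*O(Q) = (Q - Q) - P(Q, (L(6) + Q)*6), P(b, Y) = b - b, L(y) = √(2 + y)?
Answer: -2401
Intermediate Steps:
P(b, Y) = 0
O(Q) = 0 (O(Q) = -((Q - Q) - 1*0)/2 = -(0 + 0)/2 = -½*0 = 0)
O(v) - 1*(-49)² = 0 - 1*(-49)² = 0 - 1*2401 = 0 - 2401 = -2401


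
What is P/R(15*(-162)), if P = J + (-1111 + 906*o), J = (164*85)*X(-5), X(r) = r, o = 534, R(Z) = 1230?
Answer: 10073/30 ≈ 335.77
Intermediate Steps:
J = -69700 (J = (164*85)*(-5) = 13940*(-5) = -69700)
P = 412993 (P = -69700 + (-1111 + 906*534) = -69700 + (-1111 + 483804) = -69700 + 482693 = 412993)
P/R(15*(-162)) = 412993/1230 = 412993*(1/1230) = 10073/30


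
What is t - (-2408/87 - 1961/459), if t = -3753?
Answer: -49530890/13311 ≈ -3721.1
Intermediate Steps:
t - (-2408/87 - 1961/459) = -3753 - (-2408/87 - 1961/459) = -3753 - 1*(-425293/13311) = -3753 + 425293/13311 = -49530890/13311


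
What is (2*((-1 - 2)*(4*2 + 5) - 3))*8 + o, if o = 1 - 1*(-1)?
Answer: -670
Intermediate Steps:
o = 2 (o = 1 + 1 = 2)
(2*((-1 - 2)*(4*2 + 5) - 3))*8 + o = (2*((-1 - 2)*(4*2 + 5) - 3))*8 + 2 = (2*(-3*(8 + 5) - 3))*8 + 2 = (2*(-3*13 - 3))*8 + 2 = (2*(-39 - 3))*8 + 2 = (2*(-42))*8 + 2 = -84*8 + 2 = -672 + 2 = -670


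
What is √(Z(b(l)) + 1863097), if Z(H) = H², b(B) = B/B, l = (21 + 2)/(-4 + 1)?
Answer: √1863098 ≈ 1365.0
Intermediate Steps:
l = -23/3 (l = 23/(-3) = 23*(-⅓) = -23/3 ≈ -7.6667)
b(B) = 1
√(Z(b(l)) + 1863097) = √(1² + 1863097) = √(1 + 1863097) = √1863098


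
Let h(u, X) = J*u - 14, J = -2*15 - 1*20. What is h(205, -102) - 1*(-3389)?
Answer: -6875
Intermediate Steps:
J = -50 (J = -30 - 20 = -50)
h(u, X) = -14 - 50*u (h(u, X) = -50*u - 14 = -14 - 50*u)
h(205, -102) - 1*(-3389) = (-14 - 50*205) - 1*(-3389) = (-14 - 10250) + 3389 = -10264 + 3389 = -6875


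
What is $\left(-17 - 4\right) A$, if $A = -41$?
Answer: $861$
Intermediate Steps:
$\left(-17 - 4\right) A = \left(-17 - 4\right) \left(-41\right) = \left(-21\right) \left(-41\right) = 861$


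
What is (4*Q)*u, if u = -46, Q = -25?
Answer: 4600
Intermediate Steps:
(4*Q)*u = (4*(-25))*(-46) = -100*(-46) = 4600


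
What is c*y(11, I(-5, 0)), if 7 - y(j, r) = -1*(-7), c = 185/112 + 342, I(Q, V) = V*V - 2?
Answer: 0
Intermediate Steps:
I(Q, V) = -2 + V² (I(Q, V) = V² - 2 = -2 + V²)
c = 38489/112 (c = 185*(1/112) + 342 = 185/112 + 342 = 38489/112 ≈ 343.65)
y(j, r) = 0 (y(j, r) = 7 - (-1)*(-7) = 7 - 1*7 = 7 - 7 = 0)
c*y(11, I(-5, 0)) = (38489/112)*0 = 0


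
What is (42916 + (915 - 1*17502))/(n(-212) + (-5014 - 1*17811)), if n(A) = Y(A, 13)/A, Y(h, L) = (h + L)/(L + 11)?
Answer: -133961952/116133401 ≈ -1.1535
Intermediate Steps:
Y(h, L) = (L + h)/(11 + L)
n(A) = (13/24 + A/24)/A (n(A) = ((13 + A)/(11 + 13))/A = ((13 + A)/24)/A = (13/24 + A/24)/A)
(42916 + (915 - 1*17502))/(n(-212) + (-5014 - 1*17811)) = (42916 + (915 - 1*17502))/((1/24)*(13 - 212)/(-212) + (-5014 - 1*17811)) = (42916 + (915 - 17502))/((1/24)*(-1/212)*(-199) + (-5014 - 17811)) = (42916 - 16587)/(199/5088 - 22825) = 26329/(-116133401/5088) = 26329*(-5088/116133401) = -133961952/116133401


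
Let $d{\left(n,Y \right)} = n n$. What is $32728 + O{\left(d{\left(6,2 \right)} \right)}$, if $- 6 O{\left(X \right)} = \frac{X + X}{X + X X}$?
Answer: $\frac{3632807}{111} \approx 32728.0$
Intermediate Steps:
$d{\left(n,Y \right)} = n^{2}$
$O{\left(X \right)} = - \frac{X}{3 \left(X + X^{2}\right)}$ ($O{\left(X \right)} = - \frac{\left(X + X\right) \frac{1}{X + X X}}{6} = - \frac{2 X \frac{1}{X + X^{2}}}{6} = - \frac{X}{3 \left(X + X^{2}\right)}$)
$32728 + O{\left(d{\left(6,2 \right)} \right)} = 32728 - \frac{1}{3 + 3 \cdot 6^{2}} = 32728 - \frac{1}{3 + 3 \cdot 36} = 32728 - \frac{1}{3 + 108} = 32728 - \frac{1}{111} = \frac{3632807}{111}$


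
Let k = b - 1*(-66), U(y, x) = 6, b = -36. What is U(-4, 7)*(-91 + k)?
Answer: -366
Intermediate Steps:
k = 30 (k = -36 - 1*(-66) = -36 + 66 = 30)
U(-4, 7)*(-91 + k) = 6*(-91 + 30) = 6*(-61) = -366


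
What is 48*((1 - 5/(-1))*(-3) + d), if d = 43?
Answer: 1200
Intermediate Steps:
48*((1 - 5/(-1))*(-3) + d) = 48*((1 - 5/(-1))*(-3) + 43) = 48*((1 - 5*(-1))*(-3) + 43) = 48*((1 + 5)*(-3) + 43) = 48*(6*(-3) + 43) = 48*(-18 + 43) = 48*25 = 1200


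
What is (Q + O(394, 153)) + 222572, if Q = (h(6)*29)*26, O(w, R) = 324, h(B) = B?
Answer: 227420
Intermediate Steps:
Q = 4524 (Q = (6*29)*26 = 174*26 = 4524)
(Q + O(394, 153)) + 222572 = (4524 + 324) + 222572 = 4848 + 222572 = 227420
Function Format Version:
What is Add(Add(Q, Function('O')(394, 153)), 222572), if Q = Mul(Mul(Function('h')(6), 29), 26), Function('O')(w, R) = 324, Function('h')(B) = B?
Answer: 227420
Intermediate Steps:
Q = 4524 (Q = Mul(Mul(6, 29), 26) = Mul(174, 26) = 4524)
Add(Add(Q, Function('O')(394, 153)), 222572) = Add(Add(4524, 324), 222572) = Add(4848, 222572) = 227420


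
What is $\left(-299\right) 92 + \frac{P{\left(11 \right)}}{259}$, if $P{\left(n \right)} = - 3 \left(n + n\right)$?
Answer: $- \frac{7124638}{259} \approx -27508.0$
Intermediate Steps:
$P{\left(n \right)} = - 6 n$ ($P{\left(n \right)} = - 3 \cdot 2 n = - 6 n$)
$\left(-299\right) 92 + \frac{P{\left(11 \right)}}{259} = \left(-299\right) 92 + \frac{\left(-6\right) 11}{259} = -27508 - \frac{66}{259} = - \frac{7124638}{259}$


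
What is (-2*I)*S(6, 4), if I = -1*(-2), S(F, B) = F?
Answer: -24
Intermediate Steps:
I = 2
(-2*I)*S(6, 4) = -2*2*6 = -4*6 = -24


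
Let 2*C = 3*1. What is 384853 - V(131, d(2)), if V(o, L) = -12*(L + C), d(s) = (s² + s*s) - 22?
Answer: 384703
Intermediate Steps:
C = 3/2 (C = (3*1)/2 = (½)*3 = 3/2 ≈ 1.5000)
d(s) = -22 + 2*s² (d(s) = (s² + s²) - 22 = 2*s² - 22 = -22 + 2*s²)
V(o, L) = -18 - 12*L (V(o, L) = -12*(L + 3/2) = -12*(3/2 + L) = -18 - 12*L)
384853 - V(131, d(2)) = 384853 - (-18 - 12*(-22 + 2*2²)) = 384853 - (-18 - 12*(-22 + 2*4)) = 384853 - (-18 - 12*(-22 + 8)) = 384853 - (-18 - 12*(-14)) = 384853 - (-18 + 168) = 384853 - 1*150 = 384853 - 150 = 384703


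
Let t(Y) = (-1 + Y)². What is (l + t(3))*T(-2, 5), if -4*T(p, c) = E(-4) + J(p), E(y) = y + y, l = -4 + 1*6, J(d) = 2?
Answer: 9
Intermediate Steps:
l = 2 (l = -4 + 6 = 2)
E(y) = 2*y
T(p, c) = 3/2 (T(p, c) = -(2*(-4) + 2)/4 = -(-8 + 2)/4 = -¼*(-6) = 3/2)
(l + t(3))*T(-2, 5) = (2 + (-1 + 3)²)*(3/2) = (2 + 2²)*(3/2) = (2 + 4)*(3/2) = 6*(3/2) = 9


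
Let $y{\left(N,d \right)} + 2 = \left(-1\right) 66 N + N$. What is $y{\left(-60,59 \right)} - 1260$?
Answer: $2638$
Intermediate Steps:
$y{\left(N,d \right)} = -2 - 65 N$ ($y{\left(N,d \right)} = -2 + \left(\left(-1\right) 66 N + N\right) = -2 + \left(- 66 N + N\right) = -2 - 65 N$)
$y{\left(-60,59 \right)} - 1260 = \left(-2 - -3900\right) - 1260 = \left(-2 + 3900\right) - 1260 = 3898 - 1260 = 2638$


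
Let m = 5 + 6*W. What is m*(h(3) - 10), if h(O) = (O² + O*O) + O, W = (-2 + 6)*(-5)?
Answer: -1265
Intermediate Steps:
W = -20 (W = 4*(-5) = -20)
h(O) = O + 2*O² (h(O) = (O² + O²) + O = 2*O² + O = O + 2*O²)
m = -115 (m = 5 + 6*(-20) = 5 - 120 = -115)
m*(h(3) - 10) = -115*(3*(1 + 2*3) - 10) = -115*(3*(1 + 6) - 10) = -115*(3*7 - 10) = -115*(21 - 10) = -115*11 = -1265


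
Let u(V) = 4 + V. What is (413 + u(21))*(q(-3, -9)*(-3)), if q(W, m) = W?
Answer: 3942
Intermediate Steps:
(413 + u(21))*(q(-3, -9)*(-3)) = (413 + (4 + 21))*(-3*(-3)) = (413 + 25)*9 = 438*9 = 3942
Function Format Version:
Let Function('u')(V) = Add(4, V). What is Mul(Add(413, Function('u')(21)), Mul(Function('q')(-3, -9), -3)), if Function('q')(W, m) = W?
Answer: 3942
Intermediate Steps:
Mul(Add(413, Function('u')(21)), Mul(Function('q')(-3, -9), -3)) = Mul(Add(413, Add(4, 21)), Mul(-3, -3)) = Mul(Add(413, 25), 9) = Mul(438, 9) = 3942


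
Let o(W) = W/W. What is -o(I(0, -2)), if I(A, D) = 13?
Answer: -1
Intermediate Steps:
o(W) = 1
-o(I(0, -2)) = -1*1 = -1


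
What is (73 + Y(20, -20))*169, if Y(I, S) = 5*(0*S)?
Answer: 12337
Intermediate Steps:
Y(I, S) = 0 (Y(I, S) = 5*0 = 0)
(73 + Y(20, -20))*169 = (73 + 0)*169 = 73*169 = 12337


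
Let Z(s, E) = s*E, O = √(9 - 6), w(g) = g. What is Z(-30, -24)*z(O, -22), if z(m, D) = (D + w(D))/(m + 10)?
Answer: -316800/97 + 31680*√3/97 ≈ -2700.3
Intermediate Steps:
O = √3 ≈ 1.7320
z(m, D) = 2*D/(10 + m) (z(m, D) = (D + D)/(m + 10) = (2*D)/(10 + m) = 2*D/(10 + m))
Z(s, E) = E*s
Z(-30, -24)*z(O, -22) = (-24*(-30))*(2*(-22)/(10 + √3)) = 720*(-44/(10 + √3)) = -31680/(10 + √3)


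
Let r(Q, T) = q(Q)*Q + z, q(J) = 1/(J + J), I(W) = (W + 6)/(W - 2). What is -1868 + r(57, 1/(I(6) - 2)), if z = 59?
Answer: -3617/2 ≈ -1808.5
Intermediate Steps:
I(W) = (6 + W)/(-2 + W)
q(J) = 1/(2*J)
r(Q, T) = 119/2 (r(Q, T) = (1/(2*Q))*Q + 59 = ½ + 59 = 119/2)
-1868 + r(57, 1/(I(6) - 2)) = -1868 + 119/2 = -3617/2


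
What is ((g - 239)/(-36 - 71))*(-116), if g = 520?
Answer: 32596/107 ≈ 304.64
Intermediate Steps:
((g - 239)/(-36 - 71))*(-116) = ((520 - 239)/(-36 - 71))*(-116) = (281/(-107))*(-116) = (281*(-1/107))*(-116) = -281/107*(-116) = 32596/107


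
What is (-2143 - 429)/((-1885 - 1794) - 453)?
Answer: 643/1033 ≈ 0.62246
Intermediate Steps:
(-2143 - 429)/((-1885 - 1794) - 453) = -2572/(-3679 - 453) = -2572/(-4132) = -2572*(-1/4132) = 643/1033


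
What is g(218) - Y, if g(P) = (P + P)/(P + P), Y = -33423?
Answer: 33424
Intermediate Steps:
g(P) = 1 (g(P) = (2*P)/((2*P)) = (2*P)*(1/(2*P)) = 1)
g(218) - Y = 1 - 1*(-33423) = 1 + 33423 = 33424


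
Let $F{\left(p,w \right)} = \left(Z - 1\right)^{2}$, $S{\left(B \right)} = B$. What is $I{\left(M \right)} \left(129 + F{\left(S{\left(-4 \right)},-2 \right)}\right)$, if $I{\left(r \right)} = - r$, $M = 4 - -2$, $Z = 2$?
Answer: $-780$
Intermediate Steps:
$M = 6$ ($M = 4 + 2 = 6$)
$F{\left(p,w \right)} = 1$ ($F{\left(p,w \right)} = \left(2 - 1\right)^{2} = 1^{2} = 1$)
$I{\left(M \right)} \left(129 + F{\left(S{\left(-4 \right)},-2 \right)}\right) = \left(-1\right) 6 \left(129 + 1\right) = \left(-6\right) 130 = -780$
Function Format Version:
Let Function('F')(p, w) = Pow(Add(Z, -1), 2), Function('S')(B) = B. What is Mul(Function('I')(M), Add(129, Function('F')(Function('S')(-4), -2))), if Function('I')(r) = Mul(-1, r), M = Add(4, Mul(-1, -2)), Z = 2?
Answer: -780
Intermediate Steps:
M = 6 (M = Add(4, 2) = 6)
Function('F')(p, w) = 1 (Function('F')(p, w) = Pow(Add(2, -1), 2) = Pow(1, 2) = 1)
Mul(Function('I')(M), Add(129, Function('F')(Function('S')(-4), -2))) = Mul(Mul(-1, 6), Add(129, 1)) = Mul(-6, 130) = -780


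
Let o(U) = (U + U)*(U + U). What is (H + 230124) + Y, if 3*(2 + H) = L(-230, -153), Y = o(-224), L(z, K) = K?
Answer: 430775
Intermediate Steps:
o(U) = 4*U² (o(U) = (2*U)*(2*U) = 4*U²)
Y = 200704 (Y = 4*(-224)² = 4*50176 = 200704)
H = -53 (H = -2 + (⅓)*(-153) = -2 - 51 = -53)
(H + 230124) + Y = (-53 + 230124) + 200704 = 230071 + 200704 = 430775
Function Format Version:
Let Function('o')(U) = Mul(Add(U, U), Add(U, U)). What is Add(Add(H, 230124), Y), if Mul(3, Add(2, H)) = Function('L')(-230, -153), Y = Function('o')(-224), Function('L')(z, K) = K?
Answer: 430775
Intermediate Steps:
Function('o')(U) = Mul(4, Pow(U, 2)) (Function('o')(U) = Mul(Mul(2, U), Mul(2, U)) = Mul(4, Pow(U, 2)))
Y = 200704 (Y = Mul(4, Pow(-224, 2)) = Mul(4, 50176) = 200704)
H = -53 (H = Add(-2, Mul(Rational(1, 3), -153)) = Add(-2, -51) = -53)
Add(Add(H, 230124), Y) = Add(Add(-53, 230124), 200704) = Add(230071, 200704) = 430775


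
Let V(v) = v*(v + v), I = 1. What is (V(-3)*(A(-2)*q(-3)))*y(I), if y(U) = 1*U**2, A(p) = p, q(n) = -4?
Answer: 144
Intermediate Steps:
V(v) = 2*v**2 (V(v) = v*(2*v) = 2*v**2)
y(U) = U**2
(V(-3)*(A(-2)*q(-3)))*y(I) = ((2*(-3)**2)*(-2*(-4)))*1**2 = ((2*9)*8)*1 = (18*8)*1 = 144*1 = 144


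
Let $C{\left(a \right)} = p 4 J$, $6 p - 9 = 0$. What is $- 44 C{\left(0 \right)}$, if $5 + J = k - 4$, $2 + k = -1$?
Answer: $3168$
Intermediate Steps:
$k = -3$ ($k = -2 - 1 = -3$)
$p = \frac{3}{2}$ ($p = \frac{3}{2} + \frac{1}{6} \cdot 0 = \frac{3}{2} + 0 = \frac{3}{2} \approx 1.5$)
$J = -12$ ($J = -5 - 7 = -12$)
$C{\left(a \right)} = -72$ ($C{\left(a \right)} = \frac{3}{2} \cdot 4 \left(-12\right) = 6 \left(-12\right) = -72$)
$- 44 C{\left(0 \right)} = \left(-44\right) \left(-72\right) = 3168$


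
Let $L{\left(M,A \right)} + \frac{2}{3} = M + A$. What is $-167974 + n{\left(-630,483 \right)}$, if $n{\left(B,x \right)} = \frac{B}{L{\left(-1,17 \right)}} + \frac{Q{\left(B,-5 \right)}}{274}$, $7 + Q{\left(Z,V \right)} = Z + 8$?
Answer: $- \frac{1058845545}{6302} \approx -1.6802 \cdot 10^{5}$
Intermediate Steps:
$Q{\left(Z,V \right)} = 1 + Z$ ($Q{\left(Z,V \right)} = -7 + \left(Z + 8\right) = -7 + \left(8 + Z\right) = 1 + Z$)
$L{\left(M,A \right)} = - \frac{2}{3} + A + M$ ($L{\left(M,A \right)} = - \frac{2}{3} + \left(M + A\right) = - \frac{2}{3} + \left(A + M\right) = - \frac{2}{3} + A + M$)
$n{\left(B,x \right)} = \frac{1}{274} + \frac{217 B}{3151}$ ($n{\left(B,x \right)} = \frac{B}{- \frac{2}{3} + 17 - 1} + \frac{1 + B}{274} = \frac{B}{\frac{46}{3}} + \left(1 + B\right) \frac{1}{274} = B \frac{3}{46} + \left(\frac{1}{274} + \frac{B}{274}\right) = \frac{3 B}{46} + \left(\frac{1}{274} + \frac{B}{274}\right) = \frac{1}{274} + \frac{217 B}{3151}$)
$-167974 + n{\left(-630,483 \right)} = -167974 + \left(\frac{1}{274} + \frac{217}{3151} \left(-630\right)\right) = -167974 + \left(\frac{1}{274} - \frac{136710}{3151}\right) = -167974 - \frac{273397}{6302} = - \frac{1058845545}{6302}$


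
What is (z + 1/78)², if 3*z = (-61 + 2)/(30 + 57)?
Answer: 2093809/46049796 ≈ 0.045468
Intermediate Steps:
z = -59/261 (z = ((-61 + 2)/(30 + 57))/3 = (-59/87)/3 = (-59*1/87)/3 = (⅓)*(-59/87) = -59/261 ≈ -0.22605)
(z + 1/78)² = (-59/261 + 1/78)² = (-1447/6786)² = 2093809/46049796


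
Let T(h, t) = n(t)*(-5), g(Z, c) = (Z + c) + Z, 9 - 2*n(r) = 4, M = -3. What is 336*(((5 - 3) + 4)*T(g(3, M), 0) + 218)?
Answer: 48048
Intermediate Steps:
n(r) = 5/2 (n(r) = 9/2 - ½*4 = 9/2 - 2 = 5/2)
g(Z, c) = c + 2*Z
T(h, t) = -25/2 (T(h, t) = (5/2)*(-5) = -25/2)
336*(((5 - 3) + 4)*T(g(3, M), 0) + 218) = 336*(((5 - 3) + 4)*(-25/2) + 218) = 336*((2 + 4)*(-25/2) + 218) = 336*(6*(-25/2) + 218) = 336*(-75 + 218) = 336*143 = 48048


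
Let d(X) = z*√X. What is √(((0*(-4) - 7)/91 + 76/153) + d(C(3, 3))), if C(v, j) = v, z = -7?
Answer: √(184535 - 3076983*√3)/663 ≈ 3.4212*I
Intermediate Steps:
d(X) = -7*√X
√(((0*(-4) - 7)/91 + 76/153) + d(C(3, 3))) = √(((0*(-4) - 7)/91 + 76/153) - 7*√3) = √(((0 - 7)*(1/91) + 76*(1/153)) - 7*√3) = √((-7*1/91 + 76/153) - 7*√3) = √((-1/13 + 76/153) - 7*√3) = √(835/1989 - 7*√3)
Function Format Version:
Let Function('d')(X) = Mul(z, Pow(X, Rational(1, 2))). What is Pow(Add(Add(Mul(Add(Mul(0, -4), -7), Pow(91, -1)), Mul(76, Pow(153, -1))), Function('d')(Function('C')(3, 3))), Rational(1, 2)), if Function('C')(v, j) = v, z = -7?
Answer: Mul(Rational(1, 663), Pow(Add(184535, Mul(-3076983, Pow(3, Rational(1, 2)))), Rational(1, 2))) ≈ Mul(3.4212, I)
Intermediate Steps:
Function('d')(X) = Mul(-7, Pow(X, Rational(1, 2)))
Pow(Add(Add(Mul(Add(Mul(0, -4), -7), Pow(91, -1)), Mul(76, Pow(153, -1))), Function('d')(Function('C')(3, 3))), Rational(1, 2)) = Pow(Add(Add(Mul(Add(Mul(0, -4), -7), Pow(91, -1)), Mul(76, Pow(153, -1))), Mul(-7, Pow(3, Rational(1, 2)))), Rational(1, 2)) = Pow(Add(Add(Mul(Add(0, -7), Rational(1, 91)), Mul(76, Rational(1, 153))), Mul(-7, Pow(3, Rational(1, 2)))), Rational(1, 2)) = Pow(Add(Add(Mul(-7, Rational(1, 91)), Rational(76, 153)), Mul(-7, Pow(3, Rational(1, 2)))), Rational(1, 2)) = Pow(Add(Add(Rational(-1, 13), Rational(76, 153)), Mul(-7, Pow(3, Rational(1, 2)))), Rational(1, 2)) = Pow(Add(Rational(835, 1989), Mul(-7, Pow(3, Rational(1, 2)))), Rational(1, 2))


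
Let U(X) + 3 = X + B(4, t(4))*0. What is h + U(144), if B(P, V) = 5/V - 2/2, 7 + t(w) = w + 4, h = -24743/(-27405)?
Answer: 3888848/27405 ≈ 141.90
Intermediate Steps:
h = 24743/27405 (h = -24743*(-1/27405) = 24743/27405 ≈ 0.90286)
t(w) = -3 + w (t(w) = -7 + (w + 4) = -7 + (4 + w) = -3 + w)
B(P, V) = -1 + 5/V (B(P, V) = 5/V - 2*½ = 5/V - 1 = -1 + 5/V)
U(X) = -3 + X (U(X) = -3 + (X + ((5 - (-3 + 4))/(-3 + 4))*0) = -3 + (X + ((5 - 1*1)/1)*0) = -3 + (X + (1*(5 - 1))*0) = -3 + (X + (1*4)*0) = -3 + (X + 4*0) = -3 + (X + 0) = -3 + X)
h + U(144) = 24743/27405 + (-3 + 144) = 24743/27405 + 141 = 3888848/27405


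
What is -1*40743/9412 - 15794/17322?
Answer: -427201687/81517332 ≈ -5.2406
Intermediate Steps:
-1*40743/9412 - 15794/17322 = -40743*1/9412 - 15794*1/17322 = -40743/9412 - 7897/8661 = -427201687/81517332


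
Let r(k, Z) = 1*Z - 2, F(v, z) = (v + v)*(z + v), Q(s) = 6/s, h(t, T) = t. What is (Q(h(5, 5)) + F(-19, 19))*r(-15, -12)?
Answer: -84/5 ≈ -16.800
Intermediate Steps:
F(v, z) = 2*v*(v + z) (F(v, z) = (2*v)*(v + z) = 2*v*(v + z))
r(k, Z) = -2 + Z (r(k, Z) = Z - 2 = -2 + Z)
(Q(h(5, 5)) + F(-19, 19))*r(-15, -12) = (6/5 + 2*(-19)*(-19 + 19))*(-2 - 12) = (6*(⅕) + 2*(-19)*0)*(-14) = (6/5 + 0)*(-14) = (6/5)*(-14) = -84/5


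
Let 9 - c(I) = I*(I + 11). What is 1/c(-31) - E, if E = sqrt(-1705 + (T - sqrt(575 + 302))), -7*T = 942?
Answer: -1/611 - I*sqrt(90139 + 49*sqrt(877))/7 ≈ -0.0016367 - 43.234*I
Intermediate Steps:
c(I) = 9 - I*(11 + I) (c(I) = 9 - I*(I + 11) = 9 - I*(11 + I))
T = -942/7 (T = -1/7*942 = -942/7 ≈ -134.57)
E = sqrt(-12877/7 - sqrt(877)) (E = sqrt(-1705 + (-942/7 - sqrt(575 + 302))) = sqrt(-1705 + (-942/7 - sqrt(877))) = sqrt(-12877/7 - sqrt(877)) ≈ 43.234*I)
1/c(-31) - E = 1/(9 - 1*(-31)**2 - 11*(-31)) - sqrt(-90139 - 49*sqrt(877))/7 = 1/(9 - 1*961 + 341) - sqrt(-90139 - 49*sqrt(877))/7 = 1/(9 - 961 + 341) - sqrt(-90139 - 49*sqrt(877))/7 = 1/(-611) - sqrt(-90139 - 49*sqrt(877))/7 = -1/611 - sqrt(-90139 - 49*sqrt(877))/7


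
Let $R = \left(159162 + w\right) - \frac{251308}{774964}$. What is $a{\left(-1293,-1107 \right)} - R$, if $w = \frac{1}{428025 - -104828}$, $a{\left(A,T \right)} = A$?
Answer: $- \frac{16564614354566525}{103235473073} \approx -1.6045 \cdot 10^{5}$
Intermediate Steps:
$w = \frac{1}{532853}$ ($w = \frac{1}{428025 + 104828} = \frac{1}{532853} \approx 1.8767 \cdot 10^{-6}$)
$R = \frac{16431130887883136}{103235473073}$ ($R = \left(159162 + \frac{1}{532853}\right) - \frac{251308}{774964} = \frac{84809949187}{532853} - \frac{62827}{193741} = \frac{16431130887883136}{103235473073} \approx 1.5916 \cdot 10^{5}$)
$a{\left(-1293,-1107 \right)} - R = -1293 - \frac{16431130887883136}{103235473073} = - \frac{16564614354566525}{103235473073}$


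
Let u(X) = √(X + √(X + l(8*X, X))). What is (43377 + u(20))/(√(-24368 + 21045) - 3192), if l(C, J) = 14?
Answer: -(43377 + √(20 + √34))/(3192 - I*√3323) ≈ -13.586 - 0.24536*I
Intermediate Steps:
u(X) = √(X + √(14 + X)) (u(X) = √(X + √(X + 14)) = √(X + √(14 + X)))
(43377 + u(20))/(√(-24368 + 21045) - 3192) = (43377 + √(20 + √(14 + 20)))/(√(-24368 + 21045) - 3192) = (43377 + √(20 + √34))/(√(-3323) - 3192) = (43377 + √(20 + √34))/(I*√3323 - 3192) = (43377 + √(20 + √34))/(-3192 + I*√3323)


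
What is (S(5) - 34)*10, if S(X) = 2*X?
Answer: -240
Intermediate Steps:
(S(5) - 34)*10 = (2*5 - 34)*10 = (10 - 34)*10 = -24*10 = -240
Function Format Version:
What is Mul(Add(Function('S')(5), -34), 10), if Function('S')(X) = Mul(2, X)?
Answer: -240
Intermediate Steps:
Mul(Add(Function('S')(5), -34), 10) = Mul(Add(Mul(2, 5), -34), 10) = Mul(Add(10, -34), 10) = Mul(-24, 10) = -240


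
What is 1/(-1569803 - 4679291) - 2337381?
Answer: -14606513582815/6249094 ≈ -2.3374e+6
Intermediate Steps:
1/(-1569803 - 4679291) - 2337381 = 1/(-6249094) - 2337381 = -1/6249094 - 2337381 = -14606513582815/6249094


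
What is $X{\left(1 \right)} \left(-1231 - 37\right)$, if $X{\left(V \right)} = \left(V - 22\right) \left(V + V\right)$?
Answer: $53256$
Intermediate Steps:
$X{\left(V \right)} = 2 V \left(-22 + V\right)$ ($X{\left(V \right)} = \left(-22 + V\right) 2 V = 2 V \left(-22 + V\right)$)
$X{\left(1 \right)} \left(-1231 - 37\right) = 2 \cdot 1 \left(-22 + 1\right) \left(-1231 - 37\right) = 2 \cdot 1 \left(-21\right) \left(-1268\right) = \left(-42\right) \left(-1268\right) = 53256$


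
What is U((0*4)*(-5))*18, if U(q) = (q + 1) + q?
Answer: 18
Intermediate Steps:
U(q) = 1 + 2*q (U(q) = (1 + q) + q = 1 + 2*q)
U((0*4)*(-5))*18 = (1 + 2*((0*4)*(-5)))*18 = (1 + 2*(0*(-5)))*18 = (1 + 2*0)*18 = (1 + 0)*18 = 1*18 = 18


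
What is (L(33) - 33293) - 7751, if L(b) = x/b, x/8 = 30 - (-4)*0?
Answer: -451404/11 ≈ -41037.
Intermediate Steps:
x = 240 (x = 8*(30 - (-4)*0) = 8*(30 - 1*0) = 8*(30 + 0) = 8*30 = 240)
L(b) = 240/b
(L(33) - 33293) - 7751 = (240/33 - 33293) - 7751 = (240*(1/33) - 33293) - 7751 = (80/11 - 33293) - 7751 = -366143/11 - 7751 = -451404/11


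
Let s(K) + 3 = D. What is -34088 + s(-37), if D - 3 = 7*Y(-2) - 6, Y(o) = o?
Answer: -34108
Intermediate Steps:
D = -17 (D = 3 + (7*(-2) - 6) = 3 + (-14 - 6) = 3 - 20 = -17)
s(K) = -20 (s(K) = -3 - 17 = -20)
-34088 + s(-37) = -34088 - 20 = -34108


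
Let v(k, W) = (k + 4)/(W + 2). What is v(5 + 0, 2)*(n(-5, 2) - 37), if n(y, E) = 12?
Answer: -225/4 ≈ -56.250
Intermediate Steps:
v(k, W) = (4 + k)/(2 + W)
v(5 + 0, 2)*(n(-5, 2) - 37) = ((4 + (5 + 0))/(2 + 2))*(12 - 37) = ((4 + 5)/4)*(-25) = ((1/4)*9)*(-25) = (9/4)*(-25) = -225/4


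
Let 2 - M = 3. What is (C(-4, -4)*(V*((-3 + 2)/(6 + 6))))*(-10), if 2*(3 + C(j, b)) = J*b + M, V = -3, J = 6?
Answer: 155/4 ≈ 38.750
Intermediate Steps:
M = -1 (M = 2 - 1*3 = 2 - 3 = -1)
C(j, b) = -7/2 + 3*b (C(j, b) = -3 + (6*b - 1)/2 = -3 + (-1 + 6*b)/2 = -3 + (-½ + 3*b) = -7/2 + 3*b)
(C(-4, -4)*(V*((-3 + 2)/(6 + 6))))*(-10) = ((-7/2 + 3*(-4))*(-3*(-3 + 2)/(6 + 6)))*(-10) = ((-7/2 - 12)*(-(-3)/12))*(-10) = -(-93)*(-1*1/12)/2*(-10) = -(-93)*(-1)/(2*12)*(-10) = -31/2*¼*(-10) = -31/8*(-10) = 155/4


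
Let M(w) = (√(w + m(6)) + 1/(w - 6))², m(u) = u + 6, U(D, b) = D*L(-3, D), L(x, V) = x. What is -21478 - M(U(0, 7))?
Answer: -773641/36 + 2*√3/3 ≈ -21489.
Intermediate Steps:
U(D, b) = -3*D (U(D, b) = D*(-3) = -3*D)
m(u) = 6 + u
M(w) = (1/(-6 + w) + √(12 + w))² (M(w) = (√(w + (6 + 6)) + 1/(w - 6))² = (√(w + 12) + 1/(-6 + w))² = (√(12 + w) + 1/(-6 + w))² = (1/(-6 + w) + √(12 + w))²)
-21478 - M(U(0, 7)) = -21478 - (1 - 6*√(12 - 3*0) + (-3*0)*√(12 - 3*0))²/(-6 - 3*0)² = -21478 - (1 - 6*√(12 + 0) + 0*√(12 + 0))²/(-6 + 0)² = -21478 - (1 - 12*√3 + 0*√12)²/(-6)² = -21478 - (1 - 12*√3 + 0*(2*√3))²/36 = -21478 - (1 - 12*√3 + 0)²/36 = -21478 - (1 - 12*√3)²/36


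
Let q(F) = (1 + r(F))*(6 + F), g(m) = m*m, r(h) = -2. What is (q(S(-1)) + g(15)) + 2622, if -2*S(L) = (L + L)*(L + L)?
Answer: 2843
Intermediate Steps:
S(L) = -2*L² (S(L) = -(L + L)*(L + L)/2 = -2*L*2*L/2 = -2*L²)
g(m) = m²
q(F) = -6 - F (q(F) = (1 - 2)*(6 + F) = -(6 + F) = -6 - F)
(q(S(-1)) + g(15)) + 2622 = ((-6 - (-2)*(-1)²) + 15²) + 2622 = ((-6 - (-2)) + 225) + 2622 = ((-6 - 1*(-2)) + 225) + 2622 = ((-6 + 2) + 225) + 2622 = (-4 + 225) + 2622 = 221 + 2622 = 2843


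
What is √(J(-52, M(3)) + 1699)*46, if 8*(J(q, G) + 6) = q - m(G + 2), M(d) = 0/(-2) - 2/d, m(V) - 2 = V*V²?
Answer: 23*√546249/9 ≈ 1888.8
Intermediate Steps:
m(V) = 2 + V³ (m(V) = 2 + V*V² = 2 + V³)
M(d) = -2/d (M(d) = 0*(-½) - 2/d = 0 - 2/d = -2/d)
J(q, G) = -25/4 - (2 + G)³/8 + q/8 (J(q, G) = -6 + (q - (2 + (G + 2)³))/8 = -6 + (q - (2 + (2 + G)³))/8 = -6 + (q + (-2 - (2 + G)³))/8 = -6 + (-2 + q - (2 + G)³)/8 = -6 + (-¼ - (2 + G)³/8 + q/8) = -25/4 - (2 + G)³/8 + q/8)
√(J(-52, M(3)) + 1699)*46 = √((-25/4 - (2 - 2/3)³/8 + (⅛)*(-52)) + 1699)*46 = √((-25/4 - (2 - 2*⅓)³/8 - 13/2) + 1699)*46 = √((-25/4 - (2 - ⅔)³/8 - 13/2) + 1699)*46 = √((-25/4 - (4/3)³/8 - 13/2) + 1699)*46 = √((-25/4 - ⅛*64/27 - 13/2) + 1699)*46 = √((-25/4 - 8/27 - 13/2) + 1699)*46 = √(-1409/108 + 1699)*46 = √(182083/108)*46 = (√546249/18)*46 = 23*√546249/9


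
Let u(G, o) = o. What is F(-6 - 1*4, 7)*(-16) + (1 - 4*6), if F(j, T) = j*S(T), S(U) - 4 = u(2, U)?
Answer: 1737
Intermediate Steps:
S(U) = 4 + U
F(j, T) = j*(4 + T)
F(-6 - 1*4, 7)*(-16) + (1 - 4*6) = ((-6 - 1*4)*(4 + 7))*(-16) + (1 - 4*6) = ((-6 - 4)*11)*(-16) + (1 - 24) = -10*11*(-16) - 23 = -110*(-16) - 23 = 1760 - 23 = 1737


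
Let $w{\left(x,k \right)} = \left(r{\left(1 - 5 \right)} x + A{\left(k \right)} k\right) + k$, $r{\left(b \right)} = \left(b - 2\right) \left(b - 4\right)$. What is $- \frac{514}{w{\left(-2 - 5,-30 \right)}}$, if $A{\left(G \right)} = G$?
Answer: $- \frac{257}{267} \approx -0.96255$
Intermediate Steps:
$r{\left(b \right)} = \left(-4 + b\right) \left(-2 + b\right)$ ($r{\left(b \right)} = \left(-2 + b\right) \left(-4 + b\right) = \left(-4 + b\right) \left(-2 + b\right)$)
$w{\left(x,k \right)} = k + k^{2} + 48 x$ ($w{\left(x,k \right)} = \left(\left(8 + \left(1 - 5\right)^{2} - 6 \left(1 - 5\right)\right) x + k k\right) + k = \left(\left(8 + \left(1 - 5\right)^{2} - 6 \left(1 - 5\right)\right) x + k^{2}\right) + k = \left(\left(8 + \left(-4\right)^{2} - -24\right) x + k^{2}\right) + k = \left(\left(8 + 16 + 24\right) x + k^{2}\right) + k = \left(48 x + k^{2}\right) + k = \left(k^{2} + 48 x\right) + k = k + k^{2} + 48 x$)
$- \frac{514}{w{\left(-2 - 5,-30 \right)}} = - \frac{514}{-30 + \left(-30\right)^{2} + 48 \left(-2 - 5\right)} = - \frac{514}{-30 + 900 + 48 \left(-2 - 5\right)} = - \frac{514}{-30 + 900 + 48 \left(-7\right)} = - \frac{514}{-30 + 900 - 336} = - \frac{514}{534} = \left(-514\right) \frac{1}{534} = - \frac{257}{267}$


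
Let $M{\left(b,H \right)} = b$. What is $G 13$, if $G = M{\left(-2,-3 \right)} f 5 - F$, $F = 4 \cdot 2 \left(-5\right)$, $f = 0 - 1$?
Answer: $650$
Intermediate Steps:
$f = -1$ ($f = 0 - 1 = -1$)
$F = -40$ ($F = 8 \left(-5\right) = -40$)
$G = 50$ ($G = \left(-2\right) \left(-1\right) 5 - -40 = 2 \cdot 5 + 40 = 10 + 40 = 50$)
$G 13 = 50 \cdot 13 = 650$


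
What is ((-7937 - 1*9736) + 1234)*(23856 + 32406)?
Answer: -924891018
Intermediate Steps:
((-7937 - 1*9736) + 1234)*(23856 + 32406) = ((-7937 - 9736) + 1234)*56262 = (-17673 + 1234)*56262 = -16439*56262 = -924891018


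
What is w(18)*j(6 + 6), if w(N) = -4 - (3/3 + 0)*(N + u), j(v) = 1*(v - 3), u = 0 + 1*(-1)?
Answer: -189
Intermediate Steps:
u = -1 (u = 0 - 1 = -1)
j(v) = -3 + v (j(v) = 1*(-3 + v) = -3 + v)
w(N) = -3 - N (w(N) = -4 - (3/3 + 0)*(N - 1) = -4 - (3*(⅓) + 0)*(-1 + N) = -4 - (1 + 0)*(-1 + N) = -4 - (-1 + N) = -4 + (1 - N) = -3 - N)
w(18)*j(6 + 6) = (-3 - 1*18)*(-3 + (6 + 6)) = (-3 - 18)*(-3 + 12) = -21*9 = -189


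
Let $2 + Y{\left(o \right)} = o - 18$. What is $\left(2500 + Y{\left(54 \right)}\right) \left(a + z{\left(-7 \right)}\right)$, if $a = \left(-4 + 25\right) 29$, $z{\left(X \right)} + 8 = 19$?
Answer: $1571080$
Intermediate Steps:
$Y{\left(o \right)} = -20 + o$ ($Y{\left(o \right)} = -2 + \left(o - 18\right) = -2 + \left(-18 + o\right) = -20 + o$)
$z{\left(X \right)} = 11$ ($z{\left(X \right)} = -8 + 19 = 11$)
$a = 609$ ($a = 21 \cdot 29 = 609$)
$\left(2500 + Y{\left(54 \right)}\right) \left(a + z{\left(-7 \right)}\right) = \left(2500 + \left(-20 + 54\right)\right) \left(609 + 11\right) = \left(2500 + 34\right) 620 = 2534 \cdot 620 = 1571080$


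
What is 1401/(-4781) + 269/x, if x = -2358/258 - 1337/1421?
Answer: -11349547673/420689752 ≈ -26.978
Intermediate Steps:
x = -87992/8729 (x = -2358*1/258 - 1337*1/1421 = -393/43 - 191/203 = -87992/8729 ≈ -10.080)
1401/(-4781) + 269/x = 1401/(-4781) + 269/(-87992/8729) = 1401*(-1/4781) + 269*(-8729/87992) = -1401/4781 - 2348101/87992 = -11349547673/420689752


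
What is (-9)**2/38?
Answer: 81/38 ≈ 2.1316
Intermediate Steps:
(-9)**2/38 = 81*(1/38) = 81/38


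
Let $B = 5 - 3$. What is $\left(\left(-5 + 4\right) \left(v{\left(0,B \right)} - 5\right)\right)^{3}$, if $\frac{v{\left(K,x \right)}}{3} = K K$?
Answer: $125$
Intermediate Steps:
$B = 2$
$v{\left(K,x \right)} = 3 K^{2}$ ($v{\left(K,x \right)} = 3 K K = 3 K^{2}$)
$\left(\left(-5 + 4\right) \left(v{\left(0,B \right)} - 5\right)\right)^{3} = \left(\left(-5 + 4\right) \left(3 \cdot 0^{2} - 5\right)\right)^{3} = \left(- (3 \cdot 0 - 5)\right)^{3} = \left(- (0 - 5)\right)^{3} = \left(\left(-1\right) \left(-5\right)\right)^{3} = 5^{3} = 125$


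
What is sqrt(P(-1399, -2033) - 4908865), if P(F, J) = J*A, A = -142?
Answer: I*sqrt(4620179) ≈ 2149.5*I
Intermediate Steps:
P(F, J) = -142*J (P(F, J) = J*(-142) = -142*J)
sqrt(P(-1399, -2033) - 4908865) = sqrt(-142*(-2033) - 4908865) = sqrt(288686 - 4908865) = sqrt(-4620179) = I*sqrt(4620179)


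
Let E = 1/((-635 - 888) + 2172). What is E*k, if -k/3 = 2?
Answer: -6/649 ≈ -0.0092450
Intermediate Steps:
k = -6 (k = -3*2 = -6)
E = 1/649 (E = 1/(-1523 + 2172) = 1/649 ≈ 0.0015408)
E*k = (1/649)*(-6) = -6/649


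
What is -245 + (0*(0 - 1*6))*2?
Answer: -245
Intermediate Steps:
-245 + (0*(0 - 1*6))*2 = -245 + (0*(0 - 6))*2 = -245 + (0*(-6))*2 = -245 + 0*2 = -245 + 0 = -245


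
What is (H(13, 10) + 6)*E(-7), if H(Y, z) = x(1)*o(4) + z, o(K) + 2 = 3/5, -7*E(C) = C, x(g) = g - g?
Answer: 16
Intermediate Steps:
x(g) = 0
E(C) = -C/7
o(K) = -7/5 (o(K) = -2 + 3/5 = -7/5)
H(Y, z) = z (H(Y, z) = 0*(-7/5) + z = 0 + z = z)
(H(13, 10) + 6)*E(-7) = (10 + 6)*(-1/7*(-7)) = 16*1 = 16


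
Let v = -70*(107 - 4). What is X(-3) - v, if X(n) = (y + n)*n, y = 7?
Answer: 7198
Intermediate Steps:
X(n) = n*(7 + n) (X(n) = (7 + n)*n = n*(7 + n))
v = -7210 (v = -70*103 = -7210)
X(-3) - v = -3*(7 - 3) - 1*(-7210) = -3*4 + 7210 = -12 + 7210 = 7198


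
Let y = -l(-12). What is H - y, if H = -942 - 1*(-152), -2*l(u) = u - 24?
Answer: -772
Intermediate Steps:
l(u) = 12 - u/2 (l(u) = -(u - 24)/2 = -(-24 + u)/2 = 12 - u/2)
H = -790 (H = -942 + 152 = -790)
y = -18 (y = -(12 - ½*(-12)) = -(12 + 6) = -1*18 = -18)
H - y = -790 - 1*(-18) = -790 + 18 = -772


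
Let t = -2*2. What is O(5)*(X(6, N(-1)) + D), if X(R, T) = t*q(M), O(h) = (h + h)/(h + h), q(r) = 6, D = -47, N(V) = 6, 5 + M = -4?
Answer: -71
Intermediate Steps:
M = -9 (M = -5 - 4 = -9)
t = -4
O(h) = 1 (O(h) = (2*h)/((2*h)) = (2*h)*(1/(2*h)) = 1)
X(R, T) = -24 (X(R, T) = -4*6 = -24)
O(5)*(X(6, N(-1)) + D) = 1*(-24 - 47) = 1*(-71) = -71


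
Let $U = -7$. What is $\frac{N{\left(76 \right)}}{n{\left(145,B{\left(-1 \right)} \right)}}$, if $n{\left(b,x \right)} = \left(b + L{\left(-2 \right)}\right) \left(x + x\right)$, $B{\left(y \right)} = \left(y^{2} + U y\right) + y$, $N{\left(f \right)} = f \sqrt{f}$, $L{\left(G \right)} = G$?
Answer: $\frac{76 \sqrt{19}}{1001} \approx 0.33095$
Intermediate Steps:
$N{\left(f \right)} = f^{\frac{3}{2}}$
$B{\left(y \right)} = y^{2} - 6 y$ ($B{\left(y \right)} = \left(y^{2} - 7 y\right) + y = y^{2} - 6 y$)
$n{\left(b,x \right)} = 2 x \left(-2 + b\right)$ ($n{\left(b,x \right)} = \left(b - 2\right) \left(x + x\right) = \left(-2 + b\right) 2 x = 2 x \left(-2 + b\right)$)
$\frac{N{\left(76 \right)}}{n{\left(145,B{\left(-1 \right)} \right)}} = \frac{76^{\frac{3}{2}}}{2 \left(- (-6 - 1)\right) \left(-2 + 145\right)} = \frac{152 \sqrt{19}}{2 \left(\left(-1\right) \left(-7\right)\right) 143} = \frac{152 \sqrt{19}}{2 \cdot 7 \cdot 143} = \frac{152 \sqrt{19}}{2002} = 152 \sqrt{19} \cdot \frac{1}{2002} = \frac{76 \sqrt{19}}{1001}$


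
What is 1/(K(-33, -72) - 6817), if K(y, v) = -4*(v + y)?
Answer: -1/6397 ≈ -0.00015632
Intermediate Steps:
K(y, v) = -4*v - 4*y
1/(K(-33, -72) - 6817) = 1/((-4*(-72) - 4*(-33)) - 6817) = 1/((288 + 132) - 6817) = 1/(420 - 6817) = 1/(-6397) = -1/6397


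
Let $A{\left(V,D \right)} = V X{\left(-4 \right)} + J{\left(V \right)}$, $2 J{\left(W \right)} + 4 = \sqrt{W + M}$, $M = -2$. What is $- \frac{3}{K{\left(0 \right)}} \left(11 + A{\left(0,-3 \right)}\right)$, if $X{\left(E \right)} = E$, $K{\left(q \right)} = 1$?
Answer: $-27 - \frac{3 i \sqrt{2}}{2} \approx -27.0 - 2.1213 i$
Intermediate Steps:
$J{\left(W \right)} = -2 + \frac{\sqrt{-2 + W}}{2}$ ($J{\left(W \right)} = -2 + \frac{\sqrt{W - 2}}{2} = -2 + \frac{\sqrt{-2 + W}}{2}$)
$A{\left(V,D \right)} = -2 + \frac{\sqrt{-2 + V}}{2} - 4 V$ ($A{\left(V,D \right)} = V \left(-4\right) + \left(-2 + \frac{\sqrt{-2 + V}}{2}\right) = - 4 V + \left(-2 + \frac{\sqrt{-2 + V}}{2}\right) = -2 + \frac{\sqrt{-2 + V}}{2} - 4 V$)
$- \frac{3}{K{\left(0 \right)}} \left(11 + A{\left(0,-3 \right)}\right) = - \frac{3}{1} \left(11 - \left(2 - \frac{\sqrt{-2 + 0}}{2}\right)\right) = \left(-3\right) 1 \left(11 + \left(-2 + \frac{\sqrt{-2}}{2} + 0\right)\right) = - 3 \left(11 + \left(-2 + \frac{i \sqrt{2}}{2} + 0\right)\right) = - 3 \left(11 - \left(2 - \frac{i \sqrt{2}}{2}\right)\right) = - 3 \left(9 + \frac{i \sqrt{2}}{2}\right) = -27 - \frac{3 i \sqrt{2}}{2}$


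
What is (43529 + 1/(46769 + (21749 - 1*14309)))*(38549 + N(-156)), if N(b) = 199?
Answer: 91432243700376/54209 ≈ 1.6867e+9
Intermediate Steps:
(43529 + 1/(46769 + (21749 - 1*14309)))*(38549 + N(-156)) = (43529 + 1/(46769 + (21749 - 1*14309)))*(38549 + 199) = (43529 + 1/(46769 + (21749 - 14309)))*38748 = (43529 + 1/(46769 + 7440))*38748 = (43529 + 1/54209)*38748 = (2359663562/54209)*38748 = 91432243700376/54209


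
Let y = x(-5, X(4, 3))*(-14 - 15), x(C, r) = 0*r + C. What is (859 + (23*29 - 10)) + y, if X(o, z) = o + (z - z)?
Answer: 1661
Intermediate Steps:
X(o, z) = o (X(o, z) = o + 0 = o)
x(C, r) = C (x(C, r) = 0 + C = C)
y = 145 (y = -5*(-14 - 15) = -5*(-29) = 145)
(859 + (23*29 - 10)) + y = (859 + (23*29 - 10)) + 145 = (859 + (667 - 10)) + 145 = (859 + 657) + 145 = 1516 + 145 = 1661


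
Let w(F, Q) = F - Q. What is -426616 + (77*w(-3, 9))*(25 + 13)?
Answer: -461728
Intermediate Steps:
-426616 + (77*w(-3, 9))*(25 + 13) = -426616 + (77*(-3 - 1*9))*(25 + 13) = -426616 + (77*(-3 - 9))*38 = -426616 + (77*(-12))*38 = -426616 - 924*38 = -426616 - 35112 = -461728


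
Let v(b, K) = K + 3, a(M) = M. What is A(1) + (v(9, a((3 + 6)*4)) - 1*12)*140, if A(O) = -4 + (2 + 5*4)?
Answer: 3798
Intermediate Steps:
v(b, K) = 3 + K
A(O) = 18 (A(O) = -4 + (2 + 20) = -4 + 22 = 18)
A(1) + (v(9, a((3 + 6)*4)) - 1*12)*140 = 18 + ((3 + (3 + 6)*4) - 1*12)*140 = 18 + ((3 + 9*4) - 12)*140 = 18 + ((3 + 36) - 12)*140 = 18 + (39 - 12)*140 = 18 + 27*140 = 18 + 3780 = 3798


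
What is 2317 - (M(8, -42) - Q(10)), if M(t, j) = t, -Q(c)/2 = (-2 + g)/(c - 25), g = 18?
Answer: 34667/15 ≈ 2311.1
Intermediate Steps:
Q(c) = -32/(-25 + c) (Q(c) = -2*(-2 + 18)/(c - 25) = -32/(-25 + c))
2317 - (M(8, -42) - Q(10)) = 2317 - (8 - (-32)/(-25 + 10)) = 2317 - (8 - (-32)/(-15)) = 2317 - (8 - (-32)*(-1)/15) = 2317 - (8 - 1*32/15) = 2317 - (8 - 32/15) = 2317 - 1*88/15 = 2317 - 88/15 = 34667/15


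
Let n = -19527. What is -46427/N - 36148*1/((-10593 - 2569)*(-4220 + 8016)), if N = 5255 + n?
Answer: 290018234595/89133906368 ≈ 3.2537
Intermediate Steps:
N = -14272 (N = 5255 - 19527 = -14272)
-46427/N - 36148*1/((-10593 - 2569)*(-4220 + 8016)) = -46427/(-14272) - 36148*1/((-10593 - 2569)*(-4220 + 8016)) = -46427*(-1/14272) - 36148/(3796*(-13162)) = 46427/14272 - 36148/(-49962952) = 46427/14272 - 36148*(-1/49962952) = 46427/14272 + 9037/12490738 = 290018234595/89133906368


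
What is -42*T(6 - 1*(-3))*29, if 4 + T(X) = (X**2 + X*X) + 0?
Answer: -192444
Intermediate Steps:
T(X) = -4 + 2*X**2 (T(X) = -4 + ((X**2 + X*X) + 0) = -4 + ((X**2 + X**2) + 0) = -4 + (2*X**2 + 0) = -4 + 2*X**2)
-42*T(6 - 1*(-3))*29 = -42*(-4 + 2*(6 - 1*(-3))**2)*29 = -42*(-4 + 2*(6 + 3)**2)*29 = -42*(-4 + 2*9**2)*29 = -42*(-4 + 2*81)*29 = -42*(-4 + 162)*29 = -42*158*29 = -6636*29 = -192444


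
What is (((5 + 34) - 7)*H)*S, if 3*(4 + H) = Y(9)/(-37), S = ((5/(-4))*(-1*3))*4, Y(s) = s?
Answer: -72480/37 ≈ -1958.9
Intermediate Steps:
S = 15 (S = ((5*(-¼))*(-3))*4 = -5/4*(-3)*4 = (15/4)*4 = 15)
H = -151/37 (H = -4 + (9/(-37))/3 = -4 + (9*(-1/37))/3 = -4 + (⅓)*(-9/37) = -4 - 3/37 = -151/37 ≈ -4.0811)
(((5 + 34) - 7)*H)*S = (((5 + 34) - 7)*(-151/37))*15 = ((39 - 7)*(-151/37))*15 = (32*(-151/37))*15 = -4832/37*15 = -72480/37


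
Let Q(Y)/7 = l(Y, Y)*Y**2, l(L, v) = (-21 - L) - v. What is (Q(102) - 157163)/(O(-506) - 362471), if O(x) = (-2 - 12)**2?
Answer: 16543463/362275 ≈ 45.665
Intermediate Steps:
l(L, v) = -21 - L - v
O(x) = 196 (O(x) = (-14)**2 = 196)
Q(Y) = 7*Y**2*(-21 - 2*Y) (Q(Y) = 7*((-21 - Y - Y)*Y**2) = 7*((-21 - 2*Y)*Y**2) = 7*(Y**2*(-21 - 2*Y)) = 7*Y**2*(-21 - 2*Y))
(Q(102) - 157163)/(O(-506) - 362471) = (102**2*(-147 - 14*102) - 157163)/(196 - 362471) = (10404*(-147 - 1428) - 157163)/(-362275) = (10404*(-1575) - 157163)*(-1/362275) = (-16386300 - 157163)*(-1/362275) = -16543463*(-1/362275) = 16543463/362275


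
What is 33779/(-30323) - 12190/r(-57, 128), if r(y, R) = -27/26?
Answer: 9609659587/818721 ≈ 11737.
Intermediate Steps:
r(y, R) = -27/26 (r(y, R) = -27*1/26 = -27/26)
33779/(-30323) - 12190/r(-57, 128) = 33779/(-30323) - 12190/(-27/26) = 33779*(-1/30323) - 12190*(-26/27) = -33779/30323 + 316940/27 = 9609659587/818721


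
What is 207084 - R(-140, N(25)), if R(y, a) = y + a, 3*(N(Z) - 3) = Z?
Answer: 621638/3 ≈ 2.0721e+5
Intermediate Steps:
N(Z) = 3 + Z/3
R(y, a) = a + y
207084 - R(-140, N(25)) = 207084 - ((3 + (1/3)*25) - 140) = 207084 - ((3 + 25/3) - 140) = 207084 - (34/3 - 140) = 207084 - 1*(-386/3) = 207084 + 386/3 = 621638/3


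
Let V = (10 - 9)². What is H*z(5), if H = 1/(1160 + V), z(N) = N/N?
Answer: 1/1161 ≈ 0.00086133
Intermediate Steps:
V = 1 (V = 1² = 1)
z(N) = 1
H = 1/1161 (H = 1/(1160 + 1) = 1/1161 ≈ 0.00086133)
H*z(5) = (1/1161)*1 = 1/1161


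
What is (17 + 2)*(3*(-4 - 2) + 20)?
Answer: 38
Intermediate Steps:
(17 + 2)*(3*(-4 - 2) + 20) = 19*(3*(-6) + 20) = 19*(-18 + 20) = 19*2 = 38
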